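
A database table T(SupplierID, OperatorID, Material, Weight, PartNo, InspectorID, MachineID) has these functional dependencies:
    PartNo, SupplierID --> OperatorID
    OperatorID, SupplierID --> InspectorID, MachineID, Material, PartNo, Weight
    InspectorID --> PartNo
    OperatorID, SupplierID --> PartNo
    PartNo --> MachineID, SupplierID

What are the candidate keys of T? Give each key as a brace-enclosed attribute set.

{InspectorID}, {OperatorID, SupplierID}, {PartNo}

{InspectorID}⁺ = {InspectorID, MachineID, Material, OperatorID, PartNo, SupplierID, Weight}, which is every attribute, so {InspectorID} is a candidate key.
{PartNo}⁺ = {InspectorID, MachineID, Material, OperatorID, PartNo, SupplierID, Weight}, which is every attribute, so {PartNo} is a candidate key.
{OperatorID, SupplierID}⁺ = {InspectorID, MachineID, Material, OperatorID, PartNo, SupplierID, Weight}, which is every attribute, so {OperatorID, SupplierID} is a candidate key.
No proper subset of any of these is a key, and no other minimal superkey exists.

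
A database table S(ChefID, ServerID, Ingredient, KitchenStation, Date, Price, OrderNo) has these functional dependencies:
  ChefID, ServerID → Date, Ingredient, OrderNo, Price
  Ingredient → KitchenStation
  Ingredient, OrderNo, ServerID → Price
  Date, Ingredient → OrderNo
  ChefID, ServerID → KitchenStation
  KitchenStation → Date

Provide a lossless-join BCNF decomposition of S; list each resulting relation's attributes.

Candidate key of the original relation: {ChefID, ServerID}.
{ChefID, Date, Ingredient, KitchenStation, OrderNo, Price, ServerID}: {Ingredient} determines {Date, Ingredient, KitchenStation, OrderNo} here but is not a superkey — split on Ingredient → Date, KitchenStation, OrderNo, giving {Date, Ingredient, KitchenStation, OrderNo} and {ChefID, Ingredient, Price, ServerID}.
{Date, Ingredient, KitchenStation, OrderNo}: {KitchenStation} determines {Date, KitchenStation} here but is not a superkey — split on KitchenStation → Date, giving {Date, KitchenStation} and {Ingredient, KitchenStation, OrderNo}.
{Date, KitchenStation}: every determinant is a superkey — BCNF.
{Ingredient, KitchenStation, OrderNo}: every determinant is a superkey — BCNF.
{ChefID, Ingredient, Price, ServerID}: {Ingredient, ServerID} determines {Ingredient, Price, ServerID} here but is not a superkey — split on Ingredient, ServerID → Price, giving {Ingredient, Price, ServerID} and {ChefID, Ingredient, ServerID}.
{Ingredient, Price, ServerID}: every determinant is a superkey — BCNF.
{ChefID, Ingredient, ServerID}: every determinant is a superkey — BCNF.

{ChefID, Ingredient, ServerID}; {Date, KitchenStation}; {Ingredient, KitchenStation, OrderNo}; {Ingredient, Price, ServerID}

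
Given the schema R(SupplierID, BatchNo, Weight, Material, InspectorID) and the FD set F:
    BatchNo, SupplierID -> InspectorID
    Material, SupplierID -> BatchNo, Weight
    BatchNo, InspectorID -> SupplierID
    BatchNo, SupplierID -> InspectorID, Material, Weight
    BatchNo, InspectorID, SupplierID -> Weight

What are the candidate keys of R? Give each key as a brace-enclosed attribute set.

{BatchNo, InspectorID}, {BatchNo, SupplierID}, {Material, SupplierID}

{BatchNo, InspectorID}⁺ = {BatchNo, InspectorID, Material, SupplierID, Weight} — all of the relation — so {BatchNo, InspectorID} is a candidate key.
{BatchNo, SupplierID}⁺ = {BatchNo, InspectorID, Material, SupplierID, Weight} — all of the relation — so {BatchNo, SupplierID} is a candidate key.
{Material, SupplierID}⁺ = {BatchNo, InspectorID, Material, SupplierID, Weight} — all of the relation — so {Material, SupplierID} is a candidate key.
These are minimal and exhaustive — every other superkey contains one of them.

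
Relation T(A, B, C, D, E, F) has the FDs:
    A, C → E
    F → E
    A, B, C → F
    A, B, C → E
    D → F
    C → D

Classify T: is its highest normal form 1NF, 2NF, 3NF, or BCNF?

1NF

Candidate key: {A, B, C}. Prime attributes: {A, B, C}.
A, C → E: {A, C}⁺ = {A, C, D, E, F}, which is not all of the attributes, so the left side is not a superkey — BCNF is violated.
Because {E} is non-prime and the left side of A, C → E is not a superkey, the relation is not in 3NF.
{C} is a proper subset of the key {A, B, C}, and {C}⁺ contains the non-prime attributes {D, E, F} — a partial dependency, so 2NF is violated.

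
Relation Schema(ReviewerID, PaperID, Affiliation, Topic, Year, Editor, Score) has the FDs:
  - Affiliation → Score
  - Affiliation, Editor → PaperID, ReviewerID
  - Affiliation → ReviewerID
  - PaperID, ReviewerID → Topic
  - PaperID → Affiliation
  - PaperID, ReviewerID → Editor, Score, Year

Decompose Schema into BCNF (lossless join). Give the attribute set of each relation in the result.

{Affiliation, Editor, PaperID, Topic, Year}; {Affiliation, ReviewerID, Score}

Candidate keys of the original relation: {Affiliation, Editor}, {PaperID}.
{Affiliation, Editor, PaperID, ReviewerID, Score, Topic, Year}: {Affiliation} determines {Affiliation, ReviewerID, Score} here but is not a superkey — split on Affiliation → ReviewerID, Score, giving {Affiliation, ReviewerID, Score} and {Affiliation, Editor, PaperID, Topic, Year}.
{Affiliation, ReviewerID, Score} is in BCNF.
{Affiliation, Editor, PaperID, Topic, Year} is in BCNF.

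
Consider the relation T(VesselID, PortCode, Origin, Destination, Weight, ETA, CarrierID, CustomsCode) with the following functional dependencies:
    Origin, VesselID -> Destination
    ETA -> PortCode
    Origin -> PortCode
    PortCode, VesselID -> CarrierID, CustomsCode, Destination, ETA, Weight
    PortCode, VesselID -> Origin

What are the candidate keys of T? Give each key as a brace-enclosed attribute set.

{ETA, VesselID}, {Origin, VesselID}, {PortCode, VesselID}

Attributes never on any right-hand side: {VesselID} — every candidate key must contain it.
{ETA, VesselID}⁺ = {CarrierID, CustomsCode, Destination, ETA, Origin, PortCode, VesselID, Weight} — all of the relation — so {ETA, VesselID} is a candidate key.
{Origin, VesselID}⁺ = {CarrierID, CustomsCode, Destination, ETA, Origin, PortCode, VesselID, Weight} — all of the relation — so {Origin, VesselID} is a candidate key.
{PortCode, VesselID}⁺ = {CarrierID, CustomsCode, Destination, ETA, Origin, PortCode, VesselID, Weight} — all of the relation — so {PortCode, VesselID} is a candidate key.
No proper subset of any of these is a key, and no other minimal superkey exists.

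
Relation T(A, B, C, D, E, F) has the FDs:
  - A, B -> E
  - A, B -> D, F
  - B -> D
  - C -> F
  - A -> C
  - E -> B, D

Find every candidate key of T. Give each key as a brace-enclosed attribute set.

No FD produces {A}, so it must be in every candidate key.
Closure of {A, B} is {A, B, C, D, E, F}, the whole schema; {A, B} is a candidate key.
Closure of {A, E} is {A, B, C, D, E, F}, the whole schema; {A, E} is a candidate key.
These are minimal and exhaustive — every other superkey contains one of them.

{A, B}, {A, E}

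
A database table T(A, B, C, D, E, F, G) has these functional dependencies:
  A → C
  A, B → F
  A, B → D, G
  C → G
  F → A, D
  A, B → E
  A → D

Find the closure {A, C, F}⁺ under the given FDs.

Start with {A, C, F}.
C → G applies; add {G} → now {A, C, F, G}.
F → A, D applies; add {D} → now {A, C, D, F, G}.
No further FD applies.

{A, C, D, F, G}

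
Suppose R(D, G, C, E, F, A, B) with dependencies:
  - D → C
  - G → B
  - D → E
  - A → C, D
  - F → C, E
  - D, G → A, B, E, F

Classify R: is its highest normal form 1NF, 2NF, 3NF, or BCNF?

1NF

Candidate keys: {A, G}, {D, G}. Prime attributes: {A, D, G}.
D → C: {D}⁺ = {C, D, E}, which is not all of the attributes, so the left side is not a superkey — BCNF is violated.
D → C has non-prime {C} on the right and a non-superkey on the left, so 3NF fails.
{A} is a proper subset of the key {A, G}, and {A}⁺ contains the non-prime attributes {C, E} — a partial dependency, so 2NF is violated.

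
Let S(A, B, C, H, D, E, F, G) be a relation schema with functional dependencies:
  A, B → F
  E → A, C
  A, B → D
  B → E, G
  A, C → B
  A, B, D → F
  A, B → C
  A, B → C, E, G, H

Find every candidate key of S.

{B} is a candidate key since {B}⁺ = {A, B, C, D, E, F, G, H} covers every attribute.
{E} is a candidate key since {E}⁺ = {A, B, C, D, E, F, G, H} covers every attribute.
{A, C} is a candidate key since {A, C}⁺ = {A, B, C, D, E, F, G, H} covers every attribute.
These are minimal and exhaustive — every other superkey contains one of them.

{A, C}, {B}, {E}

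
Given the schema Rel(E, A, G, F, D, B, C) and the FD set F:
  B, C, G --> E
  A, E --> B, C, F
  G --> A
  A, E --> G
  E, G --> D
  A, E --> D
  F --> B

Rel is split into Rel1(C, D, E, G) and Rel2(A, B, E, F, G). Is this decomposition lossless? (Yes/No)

Yes

Rel1 ∩ Rel2 = {E, G}; its closure under F is {A, B, C, D, E, F, G}.
This includes all of Rel1, so the common attributes are a superkey of Rel1 — the join is lossless.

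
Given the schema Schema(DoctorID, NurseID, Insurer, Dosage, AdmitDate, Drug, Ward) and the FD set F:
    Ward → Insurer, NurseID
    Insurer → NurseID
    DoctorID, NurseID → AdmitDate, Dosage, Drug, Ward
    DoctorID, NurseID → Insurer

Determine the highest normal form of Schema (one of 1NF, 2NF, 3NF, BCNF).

3NF

Candidate keys: {DoctorID, Insurer}, {DoctorID, NurseID}, {DoctorID, Ward}. Prime attributes: {DoctorID, Insurer, NurseID, Ward}.
Ward → Insurer, NurseID: {Ward}⁺ = {Insurer, NurseID, Ward}, which is not all of the attributes, so the left side is not a superkey — BCNF is violated.
Its right-hand attributes {Insurer, NurseID} are all prime, as are those of every other non-superkey FD — the relation is in 3NF.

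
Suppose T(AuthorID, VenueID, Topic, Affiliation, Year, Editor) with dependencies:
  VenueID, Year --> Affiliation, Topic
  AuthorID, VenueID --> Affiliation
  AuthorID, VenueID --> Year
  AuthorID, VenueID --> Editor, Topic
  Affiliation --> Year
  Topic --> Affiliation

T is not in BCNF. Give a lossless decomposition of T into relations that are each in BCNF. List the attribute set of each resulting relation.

{Affiliation, Topic}; {Affiliation, Year}; {AuthorID, Editor, VenueID, Year}; {Topic, VenueID}

Candidate key of the original relation: {AuthorID, VenueID}.
In {Affiliation, AuthorID, Editor, Topic, VenueID, Year}, {VenueID, Year} is not a superkey ({VenueID, Year}⁺ restricted to this set is {Affiliation, Topic, VenueID, Year}), so split on VenueID, Year --> Affiliation, Topic into {Affiliation, Topic, VenueID, Year} and {AuthorID, Editor, VenueID, Year}.
In {Affiliation, Topic, VenueID, Year}, {Affiliation} is not a superkey ({Affiliation}⁺ restricted to this set is {Affiliation, Year}), so split on Affiliation --> Year into {Affiliation, Year} and {Affiliation, Topic, VenueID}.
{Affiliation, Year} is in BCNF.
In {Affiliation, Topic, VenueID}, {Topic} is not a superkey ({Topic}⁺ restricted to this set is {Affiliation, Topic}), so split on Topic --> Affiliation into {Affiliation, Topic} and {Topic, VenueID}.
{Affiliation, Topic} is in BCNF.
{Topic, VenueID} is in BCNF.
{AuthorID, Editor, VenueID, Year} is in BCNF.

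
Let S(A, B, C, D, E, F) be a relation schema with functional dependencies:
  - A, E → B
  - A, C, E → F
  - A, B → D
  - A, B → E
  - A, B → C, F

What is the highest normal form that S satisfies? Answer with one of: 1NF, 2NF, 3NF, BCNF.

Candidate keys: {A, B}, {A, E}. Prime attributes: {A, B, E}.
The left-hand side of every FD is a superkey, so BCNF is satisfied.

BCNF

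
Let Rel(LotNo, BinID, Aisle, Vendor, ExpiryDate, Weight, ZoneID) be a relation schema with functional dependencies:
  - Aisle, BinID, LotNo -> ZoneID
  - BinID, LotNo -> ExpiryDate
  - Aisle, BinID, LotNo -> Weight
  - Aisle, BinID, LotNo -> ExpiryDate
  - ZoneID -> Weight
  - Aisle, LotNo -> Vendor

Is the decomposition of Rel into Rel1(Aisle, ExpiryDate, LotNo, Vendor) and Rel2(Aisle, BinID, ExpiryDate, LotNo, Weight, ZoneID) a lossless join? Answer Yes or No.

Yes

Common attributes: {Aisle, ExpiryDate, LotNo}; their closure is {Aisle, ExpiryDate, LotNo, Vendor}.
Since Rel1 ⊆ {Aisle, ExpiryDate, LotNo, Vendor}, the intersection is a superkey of Rel1; the decomposition is lossless.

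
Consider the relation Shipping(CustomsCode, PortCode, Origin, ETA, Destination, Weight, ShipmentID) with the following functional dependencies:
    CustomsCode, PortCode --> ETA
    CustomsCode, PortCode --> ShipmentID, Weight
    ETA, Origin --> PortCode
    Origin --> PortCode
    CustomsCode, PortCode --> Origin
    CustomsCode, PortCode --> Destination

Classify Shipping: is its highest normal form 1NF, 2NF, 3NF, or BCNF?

3NF

Candidate keys: {CustomsCode, Origin}, {CustomsCode, PortCode}. Prime attributes: {CustomsCode, Origin, PortCode}.
For ETA, Origin --> PortCode we have {ETA, Origin}⁺ = {ETA, Origin, PortCode}; {ETA, Origin} is not a superkey, so BCNF fails.
Its right-hand attributes {PortCode} are all prime, as are those of every other non-superkey FD — the relation is in 3NF.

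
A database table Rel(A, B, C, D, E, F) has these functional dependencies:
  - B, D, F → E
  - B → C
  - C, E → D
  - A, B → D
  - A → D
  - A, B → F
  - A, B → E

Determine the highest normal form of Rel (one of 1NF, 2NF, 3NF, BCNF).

Candidate key: {A, B}. Prime attributes: {A, B}.
B, D, F → E: {B, D, F}⁺ = {B, C, D, E, F}, which is not all of the attributes, so the left side is not a superkey — BCNF is violated.
B, D, F → E determines the non-prime attribute {E} from a non-superkey — 3NF is violated.
{A} is a proper subset of the key {A, B}, and {A}⁺ contains the non-prime attribute {D} — a partial dependency, so 2NF is violated.

1NF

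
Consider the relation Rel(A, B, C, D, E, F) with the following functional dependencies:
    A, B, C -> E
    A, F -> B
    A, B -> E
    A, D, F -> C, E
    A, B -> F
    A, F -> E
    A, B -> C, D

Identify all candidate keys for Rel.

{A, B}, {A, F}

No FD produces {A}, so it must be in every candidate key.
{A, B} is a candidate key since {A, B}⁺ = {A, B, C, D, E, F} covers every attribute.
{A, F} is a candidate key since {A, F}⁺ = {A, B, C, D, E, F} covers every attribute.
These are minimal and exhaustive — every other superkey contains one of them.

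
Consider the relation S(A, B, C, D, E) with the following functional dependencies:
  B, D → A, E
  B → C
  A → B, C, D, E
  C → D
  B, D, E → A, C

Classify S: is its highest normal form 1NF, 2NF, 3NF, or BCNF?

2NF

Candidate keys: {A}, {B}. Prime attributes: {A, B}.
C → D: {C}⁺ = {C, D}, which is not all of the attributes, so the left side is not a superkey — BCNF is violated.
C → D has non-prime {D} on the right and a non-superkey on the left, so 3NF fails.
Every candidate key is a single attribute, so no partial dependency is possible; 2NF holds.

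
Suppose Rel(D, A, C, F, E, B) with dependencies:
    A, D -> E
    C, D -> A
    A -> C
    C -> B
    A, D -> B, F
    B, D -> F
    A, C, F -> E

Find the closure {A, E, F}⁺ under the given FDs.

Start with {A, E, F}.
A -> C applies; add {C} → now {A, C, E, F}.
C -> B applies; add {B} → now {A, B, C, E, F}.
No further FD applies.

{A, B, C, E, F}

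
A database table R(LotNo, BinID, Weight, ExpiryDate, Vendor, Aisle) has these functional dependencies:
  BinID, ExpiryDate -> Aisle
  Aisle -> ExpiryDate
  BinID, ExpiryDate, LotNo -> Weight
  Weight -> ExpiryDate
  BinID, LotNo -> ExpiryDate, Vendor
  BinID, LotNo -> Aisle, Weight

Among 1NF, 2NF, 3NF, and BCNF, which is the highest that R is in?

2NF

Candidate key: {BinID, LotNo}. Prime attributes: {BinID, LotNo}.
BinID, ExpiryDate -> Aisle: {BinID, ExpiryDate}⁺ = {Aisle, BinID, ExpiryDate}, which is not all of the attributes, so the left side is not a superkey — BCNF is violated.
BinID, ExpiryDate -> Aisle determines the non-prime attribute {Aisle} from a non-superkey — 3NF is violated.
Checking every proper subset of each key, none determines a non-prime attribute — 2NF is satisfied.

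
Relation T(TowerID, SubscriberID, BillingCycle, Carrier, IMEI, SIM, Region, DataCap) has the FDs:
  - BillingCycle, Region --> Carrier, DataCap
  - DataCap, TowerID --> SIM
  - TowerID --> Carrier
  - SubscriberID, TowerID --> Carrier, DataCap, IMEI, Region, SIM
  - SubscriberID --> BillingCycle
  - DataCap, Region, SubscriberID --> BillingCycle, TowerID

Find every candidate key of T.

{SubscriberID} never appears on the right of any FD, so every key must include it.
{Region, SubscriberID}⁺ = {BillingCycle, Carrier, DataCap, IMEI, Region, SIM, SubscriberID, TowerID}, which is every attribute, so {Region, SubscriberID} is a candidate key.
{SubscriberID, TowerID}⁺ = {BillingCycle, Carrier, DataCap, IMEI, Region, SIM, SubscriberID, TowerID}, which is every attribute, so {SubscriberID, TowerID} is a candidate key.
Any other superkey properly contains one of these, so there are no further candidate keys.

{Region, SubscriberID}, {SubscriberID, TowerID}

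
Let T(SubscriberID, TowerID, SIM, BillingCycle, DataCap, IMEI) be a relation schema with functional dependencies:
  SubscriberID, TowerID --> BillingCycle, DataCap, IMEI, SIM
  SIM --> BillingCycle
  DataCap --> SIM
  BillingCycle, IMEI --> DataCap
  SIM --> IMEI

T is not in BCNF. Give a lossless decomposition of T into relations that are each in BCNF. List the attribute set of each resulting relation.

{BillingCycle, DataCap, IMEI, SIM}; {SIM, SubscriberID, TowerID}

Candidate key of the original relation: {SubscriberID, TowerID}.
Within {BillingCycle, DataCap, IMEI, SIM, SubscriberID, TowerID}: {SIM}⁺ ∩ {BillingCycle, DataCap, IMEI, SIM, SubscriberID, TowerID} = {BillingCycle, DataCap, IMEI, SIM}, not the whole set, so SIM --> BillingCycle, DataCap, IMEI violates BCNF; decompose into {BillingCycle, DataCap, IMEI, SIM} and {SIM, SubscriberID, TowerID}.
{BillingCycle, DataCap, IMEI, SIM}: every determinant is a superkey — BCNF.
{SIM, SubscriberID, TowerID}: every determinant is a superkey — BCNF.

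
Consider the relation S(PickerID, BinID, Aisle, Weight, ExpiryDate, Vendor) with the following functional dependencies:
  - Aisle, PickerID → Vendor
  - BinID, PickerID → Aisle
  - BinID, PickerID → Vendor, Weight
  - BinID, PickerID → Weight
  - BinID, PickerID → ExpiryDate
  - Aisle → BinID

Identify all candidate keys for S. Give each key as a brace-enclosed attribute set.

{Aisle, PickerID}, {BinID, PickerID}

Attributes never on any right-hand side: {PickerID} — every candidate key must contain it.
Closure of {Aisle, PickerID} is {Aisle, BinID, ExpiryDate, PickerID, Vendor, Weight}, the whole schema; {Aisle, PickerID} is a candidate key.
Closure of {BinID, PickerID} is {Aisle, BinID, ExpiryDate, PickerID, Vendor, Weight}, the whole schema; {BinID, PickerID} is a candidate key.
These are minimal and exhaustive — every other superkey contains one of them.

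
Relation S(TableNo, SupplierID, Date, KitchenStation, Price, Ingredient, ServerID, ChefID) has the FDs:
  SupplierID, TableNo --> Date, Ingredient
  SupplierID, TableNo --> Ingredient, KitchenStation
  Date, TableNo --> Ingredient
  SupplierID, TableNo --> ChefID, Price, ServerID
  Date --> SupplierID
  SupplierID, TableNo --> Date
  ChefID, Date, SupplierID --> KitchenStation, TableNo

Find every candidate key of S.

{ChefID, Date} is a candidate key since {ChefID, Date}⁺ = {ChefID, Date, Ingredient, KitchenStation, Price, ServerID, SupplierID, TableNo} covers every attribute.
{Date, TableNo} is a candidate key since {Date, TableNo}⁺ = {ChefID, Date, Ingredient, KitchenStation, Price, ServerID, SupplierID, TableNo} covers every attribute.
{SupplierID, TableNo} is a candidate key since {SupplierID, TableNo}⁺ = {ChefID, Date, Ingredient, KitchenStation, Price, ServerID, SupplierID, TableNo} covers every attribute.
Any other superkey properly contains one of these, so there are no further candidate keys.

{ChefID, Date}, {Date, TableNo}, {SupplierID, TableNo}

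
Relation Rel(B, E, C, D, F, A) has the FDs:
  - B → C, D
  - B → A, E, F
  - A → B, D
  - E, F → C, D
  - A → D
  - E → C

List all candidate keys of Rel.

{A}, {B}

{A}⁺ = {A, B, C, D, E, F} — all of the relation — so {A} is a candidate key.
{B}⁺ = {A, B, C, D, E, F} — all of the relation — so {B} is a candidate key.
No proper subset of any of these is a key, and no other minimal superkey exists.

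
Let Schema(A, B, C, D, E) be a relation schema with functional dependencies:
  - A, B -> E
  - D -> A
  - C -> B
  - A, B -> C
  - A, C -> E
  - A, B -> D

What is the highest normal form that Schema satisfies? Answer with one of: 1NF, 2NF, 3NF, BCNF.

Candidate keys: {A, B}, {A, C}, {B, D}, {C, D}. Prime attributes: {A, B, C, D}.
D -> A breaks BCNF: {D}⁺ = {A, D}, so {D} is not a superkey.
Since {A} ⊆ prime attributes and every other non-superkey FD also has a prime right side, the schema is in 3NF.

3NF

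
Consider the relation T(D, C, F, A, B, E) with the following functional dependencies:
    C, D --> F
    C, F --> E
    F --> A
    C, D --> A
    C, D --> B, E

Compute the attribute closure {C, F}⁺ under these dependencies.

{A, C, E, F}

Start with {C, F}.
C, F --> E applies; add {E} → now {C, E, F}.
F --> A applies; add {A} → now {A, C, E, F}.
No further FD applies.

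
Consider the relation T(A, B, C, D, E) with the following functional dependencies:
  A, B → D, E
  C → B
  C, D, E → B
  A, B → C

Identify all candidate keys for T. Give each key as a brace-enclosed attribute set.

{A, B}, {A, C}

{A} never appears on the right of any FD, so every key must include it.
{A, B} is a candidate key since {A, B}⁺ = {A, B, C, D, E} covers every attribute.
{A, C} is a candidate key since {A, C}⁺ = {A, B, C, D, E} covers every attribute.
Any other superkey properly contains one of these, so there are no further candidate keys.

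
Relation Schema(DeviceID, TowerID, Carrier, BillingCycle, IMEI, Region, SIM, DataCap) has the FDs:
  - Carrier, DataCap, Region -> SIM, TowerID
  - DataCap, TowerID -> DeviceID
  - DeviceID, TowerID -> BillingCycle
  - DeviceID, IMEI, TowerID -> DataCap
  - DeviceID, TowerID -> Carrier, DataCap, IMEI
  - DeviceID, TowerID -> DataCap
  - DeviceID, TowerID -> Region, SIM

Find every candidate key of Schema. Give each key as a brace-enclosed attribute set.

{Carrier, DataCap, Region}, {DataCap, TowerID}, {DeviceID, TowerID}

{DataCap, TowerID} is a candidate key since {DataCap, TowerID}⁺ = {BillingCycle, Carrier, DataCap, DeviceID, IMEI, Region, SIM, TowerID} covers every attribute.
{DeviceID, TowerID} is a candidate key since {DeviceID, TowerID}⁺ = {BillingCycle, Carrier, DataCap, DeviceID, IMEI, Region, SIM, TowerID} covers every attribute.
{Carrier, DataCap, Region} is a candidate key since {Carrier, DataCap, Region}⁺ = {BillingCycle, Carrier, DataCap, DeviceID, IMEI, Region, SIM, TowerID} covers every attribute.
These are minimal and exhaustive — every other superkey contains one of them.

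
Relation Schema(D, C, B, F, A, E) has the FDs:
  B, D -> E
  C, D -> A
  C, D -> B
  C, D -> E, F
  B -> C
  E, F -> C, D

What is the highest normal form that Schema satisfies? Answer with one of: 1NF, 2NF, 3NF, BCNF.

3NF

Candidate keys: {B, D}, {C, D}, {E, F}. Prime attributes: {B, C, D, E, F}.
B -> C: {B}⁺ = {B, C}, which is not all of the attributes, so the left side is not a superkey — BCNF is violated.
Its right-hand attributes {C} are all prime, as are those of every other non-superkey FD — the relation is in 3NF.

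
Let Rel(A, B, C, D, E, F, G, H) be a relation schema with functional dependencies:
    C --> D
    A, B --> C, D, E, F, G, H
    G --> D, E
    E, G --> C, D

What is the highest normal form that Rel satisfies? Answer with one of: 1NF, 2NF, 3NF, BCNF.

Candidate key: {A, B}. Prime attributes: {A, B}.
C --> D breaks BCNF: {C}⁺ = {C, D}, so {C} is not a superkey.
C --> D has non-prime {D} on the right and a non-superkey on the left, so 3NF fails.
No non-prime attribute depends on a proper subset of any candidate key, so 2NF holds.

2NF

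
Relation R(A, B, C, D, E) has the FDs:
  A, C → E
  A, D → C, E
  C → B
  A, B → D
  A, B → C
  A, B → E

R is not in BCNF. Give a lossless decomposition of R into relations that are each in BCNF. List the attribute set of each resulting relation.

Candidate keys of the original relation: {A, B}, {A, C}, {A, D}.
Within {A, B, C, D, E}: {C}⁺ ∩ {A, B, C, D, E} = {B, C}, not the whole set, so C → B violates BCNF; decompose into {B, C} and {A, C, D, E}.
{B, C} is in BCNF.
{A, C, D, E} is in BCNF.

{A, C, D, E}; {B, C}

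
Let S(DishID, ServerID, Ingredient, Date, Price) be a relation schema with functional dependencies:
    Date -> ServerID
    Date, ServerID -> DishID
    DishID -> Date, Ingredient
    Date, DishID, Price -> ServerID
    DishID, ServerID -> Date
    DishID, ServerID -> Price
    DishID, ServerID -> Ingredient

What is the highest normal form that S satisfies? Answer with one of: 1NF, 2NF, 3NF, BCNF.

BCNF

Candidate keys: {Date}, {DishID}. Prime attributes: {Date, DishID}.
Each dependency's left side is a superkey — BCNF holds.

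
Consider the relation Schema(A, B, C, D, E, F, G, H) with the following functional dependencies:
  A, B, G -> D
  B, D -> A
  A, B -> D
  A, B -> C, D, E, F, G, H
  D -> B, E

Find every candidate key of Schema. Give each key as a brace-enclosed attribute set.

{D}⁺ = {A, B, C, D, E, F, G, H} — all of the relation — so {D} is a candidate key.
{A, B}⁺ = {A, B, C, D, E, F, G, H} — all of the relation — so {A, B} is a candidate key.
These are minimal and exhaustive — every other superkey contains one of them.

{A, B}, {D}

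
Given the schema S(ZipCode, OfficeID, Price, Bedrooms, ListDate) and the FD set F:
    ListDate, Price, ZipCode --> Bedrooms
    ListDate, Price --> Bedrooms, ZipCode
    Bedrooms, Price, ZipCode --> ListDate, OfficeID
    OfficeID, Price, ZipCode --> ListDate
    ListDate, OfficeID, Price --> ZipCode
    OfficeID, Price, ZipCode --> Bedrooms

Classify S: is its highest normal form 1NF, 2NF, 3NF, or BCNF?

Candidate keys: {Bedrooms, Price, ZipCode}, {ListDate, Price}, {OfficeID, Price, ZipCode}. Prime attributes: {Bedrooms, ListDate, OfficeID, Price, ZipCode}.
Every FD has a superkey on the left, so the relation is in BCNF.

BCNF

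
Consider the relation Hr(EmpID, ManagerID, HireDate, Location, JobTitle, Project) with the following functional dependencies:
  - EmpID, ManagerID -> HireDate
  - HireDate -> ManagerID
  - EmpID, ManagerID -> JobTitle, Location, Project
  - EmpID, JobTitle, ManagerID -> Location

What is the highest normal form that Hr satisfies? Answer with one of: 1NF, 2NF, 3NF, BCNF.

Candidate keys: {EmpID, HireDate}, {EmpID, ManagerID}. Prime attributes: {EmpID, HireDate, ManagerID}.
For HireDate -> ManagerID we have {HireDate}⁺ = {HireDate, ManagerID}; {HireDate} is not a superkey, so BCNF fails.
Its right-hand attributes {ManagerID} are all prime, as are those of every other non-superkey FD — the relation is in 3NF.

3NF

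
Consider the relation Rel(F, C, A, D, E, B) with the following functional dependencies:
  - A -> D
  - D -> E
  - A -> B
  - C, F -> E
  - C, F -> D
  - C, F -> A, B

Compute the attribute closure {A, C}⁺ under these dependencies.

{A, B, C, D, E}

Start with {A, C}.
A -> D applies; add {D} → now {A, C, D}.
D -> E applies; add {E} → now {A, C, D, E}.
A -> B applies; add {B} → now {A, B, C, D, E}.
No further FD applies.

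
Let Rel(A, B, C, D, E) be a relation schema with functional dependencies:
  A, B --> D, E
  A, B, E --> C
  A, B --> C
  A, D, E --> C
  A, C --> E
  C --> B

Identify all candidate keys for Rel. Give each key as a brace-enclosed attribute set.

No FD produces {A}, so it must be in every candidate key.
{A, B} is a candidate key since {A, B}⁺ = {A, B, C, D, E} covers every attribute.
{A, C} is a candidate key since {A, C}⁺ = {A, B, C, D, E} covers every attribute.
{A, D, E} is a candidate key since {A, D, E}⁺ = {A, B, C, D, E} covers every attribute.
These are minimal and exhaustive — every other superkey contains one of them.

{A, B}, {A, C}, {A, D, E}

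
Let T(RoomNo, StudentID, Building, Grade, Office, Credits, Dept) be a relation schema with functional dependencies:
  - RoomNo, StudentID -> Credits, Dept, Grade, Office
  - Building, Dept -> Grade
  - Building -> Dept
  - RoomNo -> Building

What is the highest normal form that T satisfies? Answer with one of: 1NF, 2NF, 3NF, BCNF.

Candidate key: {RoomNo, StudentID}. Prime attributes: {RoomNo, StudentID}.
Building, Dept -> Grade: {Building, Dept}⁺ = {Building, Dept, Grade}, which is not all of the attributes, so the left side is not a superkey — BCNF is violated.
Building, Dept -> Grade has non-prime {Grade} on the right and a non-superkey on the left, so 3NF fails.
{RoomNo} is a proper subset of the key {RoomNo, StudentID}, and {RoomNo}⁺ contains the non-prime attributes {Building, Dept, Grade} — a partial dependency, so 2NF is violated.

1NF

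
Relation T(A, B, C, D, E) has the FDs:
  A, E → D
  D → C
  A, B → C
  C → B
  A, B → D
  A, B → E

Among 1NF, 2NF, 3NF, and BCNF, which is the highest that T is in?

3NF

Candidate keys: {A, B}, {A, C}, {A, D}, {A, E}. Prime attributes: {A, B, C, D, E}.
For D → C we have {D}⁺ = {B, C, D}; {D} is not a superkey, so BCNF fails.
But every attribute on its right side ({C}) is prime, and the same holds for every other non-superkey FD, so 3NF still holds.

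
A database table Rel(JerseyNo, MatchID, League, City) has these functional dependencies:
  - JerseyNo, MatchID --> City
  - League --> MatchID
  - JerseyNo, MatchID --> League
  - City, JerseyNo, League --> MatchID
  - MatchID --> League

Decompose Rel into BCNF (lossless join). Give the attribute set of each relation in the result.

Candidate keys of the original relation: {JerseyNo, League}, {JerseyNo, MatchID}.
Within {City, JerseyNo, League, MatchID}: {League}⁺ ∩ {City, JerseyNo, League, MatchID} = {League, MatchID}, not the whole set, so League --> MatchID violates BCNF; decompose into {League, MatchID} and {City, JerseyNo, League}.
{League, MatchID} has no BCNF violation.
{City, JerseyNo, League} has no BCNF violation.

{City, JerseyNo, League}; {League, MatchID}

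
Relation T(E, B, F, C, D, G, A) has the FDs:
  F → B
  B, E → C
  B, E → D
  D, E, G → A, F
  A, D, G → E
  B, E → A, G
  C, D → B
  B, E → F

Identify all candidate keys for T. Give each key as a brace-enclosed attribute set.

{A, D, G}, {B, E}, {C, D, E}, {D, E, G}, {E, F}

Closure of {B, E} is {A, B, C, D, E, F, G}, the whole schema; {B, E} is a candidate key.
Closure of {E, F} is {A, B, C, D, E, F, G}, the whole schema; {E, F} is a candidate key.
Closure of {A, D, G} is {A, B, C, D, E, F, G}, the whole schema; {A, D, G} is a candidate key.
Closure of {C, D, E} is {A, B, C, D, E, F, G}, the whole schema; {C, D, E} is a candidate key.
Closure of {D, E, G} is {A, B, C, D, E, F, G}, the whole schema; {D, E, G} is a candidate key.
Any other superkey properly contains one of these, so there are no further candidate keys.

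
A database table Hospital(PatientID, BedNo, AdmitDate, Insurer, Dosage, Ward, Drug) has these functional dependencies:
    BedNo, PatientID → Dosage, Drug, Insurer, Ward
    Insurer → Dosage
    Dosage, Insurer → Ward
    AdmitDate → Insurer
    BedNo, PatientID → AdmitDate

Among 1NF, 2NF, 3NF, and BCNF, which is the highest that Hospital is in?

2NF

Candidate key: {BedNo, PatientID}. Prime attributes: {BedNo, PatientID}.
Insurer → Dosage breaks BCNF: {Insurer}⁺ = {Dosage, Insurer, Ward}, so {Insurer} is not a superkey.
Insurer → Dosage has non-prime {Dosage} on the right and a non-superkey on the left, so 3NF fails.
No non-prime attribute depends on a proper subset of any candidate key, so 2NF holds.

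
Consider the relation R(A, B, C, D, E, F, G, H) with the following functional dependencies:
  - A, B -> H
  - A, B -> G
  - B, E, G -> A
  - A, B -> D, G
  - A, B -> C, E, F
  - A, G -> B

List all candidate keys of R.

{A, B}, {A, G}, {B, E, G}

{A, B} is a candidate key since {A, B}⁺ = {A, B, C, D, E, F, G, H} covers every attribute.
{A, G} is a candidate key since {A, G}⁺ = {A, B, C, D, E, F, G, H} covers every attribute.
{B, E, G} is a candidate key since {B, E, G}⁺ = {A, B, C, D, E, F, G, H} covers every attribute.
These are minimal and exhaustive — every other superkey contains one of them.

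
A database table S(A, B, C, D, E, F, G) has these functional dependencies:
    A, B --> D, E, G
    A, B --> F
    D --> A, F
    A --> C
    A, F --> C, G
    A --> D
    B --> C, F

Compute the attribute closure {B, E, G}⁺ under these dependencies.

Start with {B, E, G}.
B --> C, F applies; add {C, F} → now {B, C, E, F, G}.
No further FD applies.

{B, C, E, F, G}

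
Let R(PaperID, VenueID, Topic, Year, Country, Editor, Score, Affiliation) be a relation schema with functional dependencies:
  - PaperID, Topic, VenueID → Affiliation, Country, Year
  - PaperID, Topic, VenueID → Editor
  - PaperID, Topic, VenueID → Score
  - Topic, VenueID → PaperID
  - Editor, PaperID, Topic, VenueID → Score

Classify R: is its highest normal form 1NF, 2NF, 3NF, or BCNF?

Candidate key: {Topic, VenueID}. Prime attributes: {Topic, VenueID}.
The left-hand side of every FD is a superkey, so BCNF is satisfied.

BCNF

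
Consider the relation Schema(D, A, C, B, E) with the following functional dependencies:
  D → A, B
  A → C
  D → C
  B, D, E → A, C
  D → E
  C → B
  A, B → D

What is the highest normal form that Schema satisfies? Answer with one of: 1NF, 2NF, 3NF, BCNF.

Candidate keys: {A}, {D}. Prime attributes: {A, D}.
For C → B we have {C}⁺ = {B, C}; {C} is not a superkey, so BCNF fails.
Because {B} is non-prime and the left side of C → B is not a superkey, the relation is not in 3NF.
With only single-attribute keys there can be no partial dependency, so 2NF holds.

2NF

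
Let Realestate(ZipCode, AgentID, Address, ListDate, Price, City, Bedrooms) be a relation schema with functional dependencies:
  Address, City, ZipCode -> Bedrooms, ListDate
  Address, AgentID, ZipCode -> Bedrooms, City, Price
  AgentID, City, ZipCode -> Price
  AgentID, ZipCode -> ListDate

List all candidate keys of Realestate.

No FD produces {Address, AgentID, ZipCode}, so they must be in every candidate key.
{Address, AgentID, ZipCode}⁺ = {Address, AgentID, Bedrooms, City, ListDate, Price, ZipCode}, which is every attribute, so {Address, AgentID, ZipCode} is a candidate key.
No smaller or unrelated set reaches every attribute, so there are no other keys.

{Address, AgentID, ZipCode}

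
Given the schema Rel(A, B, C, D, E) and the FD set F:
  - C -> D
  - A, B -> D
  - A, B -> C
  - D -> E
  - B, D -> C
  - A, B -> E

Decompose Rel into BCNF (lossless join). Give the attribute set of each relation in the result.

Candidate key of the original relation: {A, B}.
Within {A, B, C, D, E}: {C}⁺ ∩ {A, B, C, D, E} = {C, D, E}, not the whole set, so C -> D, E violates BCNF; decompose into {C, D, E} and {A, B, C}.
Within {C, D, E}: {D}⁺ ∩ {C, D, E} = {D, E}, not the whole set, so D -> E violates BCNF; decompose into {D, E} and {C, D}.
{D, E} is in BCNF.
{C, D} is in BCNF.
{A, B, C} is in BCNF.

{A, B, C}; {C, D}; {D, E}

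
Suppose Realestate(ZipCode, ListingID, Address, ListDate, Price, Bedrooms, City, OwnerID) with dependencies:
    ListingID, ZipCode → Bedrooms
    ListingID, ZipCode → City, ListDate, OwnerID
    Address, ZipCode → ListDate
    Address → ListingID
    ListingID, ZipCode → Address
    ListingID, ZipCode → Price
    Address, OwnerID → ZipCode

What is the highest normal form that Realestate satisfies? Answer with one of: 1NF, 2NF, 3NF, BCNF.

Candidate keys: {Address, OwnerID}, {Address, ZipCode}, {ListingID, ZipCode}. Prime attributes: {Address, ListingID, OwnerID, ZipCode}.
For Address → ListingID we have {Address}⁺ = {Address, ListingID}; {Address} is not a superkey, so BCNF fails.
Its right-hand attributes {ListingID} are all prime, as are those of every other non-superkey FD — the relation is in 3NF.

3NF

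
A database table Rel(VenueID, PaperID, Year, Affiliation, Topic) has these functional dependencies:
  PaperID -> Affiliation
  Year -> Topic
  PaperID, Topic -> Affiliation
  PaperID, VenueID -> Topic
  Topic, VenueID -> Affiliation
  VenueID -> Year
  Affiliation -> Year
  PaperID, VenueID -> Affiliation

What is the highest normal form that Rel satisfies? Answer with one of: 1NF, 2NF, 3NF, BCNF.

Candidate key: {PaperID, VenueID}. Prime attributes: {PaperID, VenueID}.
PaperID -> Affiliation breaks BCNF: {PaperID}⁺ = {Affiliation, PaperID, Topic, Year}, so {PaperID} is not a superkey.
PaperID -> Affiliation has non-prime {Affiliation} on the right and a non-superkey on the left, so 3NF fails.
{PaperID} is a proper subset of the key {PaperID, VenueID}, and {PaperID}⁺ contains the non-prime attributes {Affiliation, Topic, Year} — a partial dependency, so 2NF is violated.

1NF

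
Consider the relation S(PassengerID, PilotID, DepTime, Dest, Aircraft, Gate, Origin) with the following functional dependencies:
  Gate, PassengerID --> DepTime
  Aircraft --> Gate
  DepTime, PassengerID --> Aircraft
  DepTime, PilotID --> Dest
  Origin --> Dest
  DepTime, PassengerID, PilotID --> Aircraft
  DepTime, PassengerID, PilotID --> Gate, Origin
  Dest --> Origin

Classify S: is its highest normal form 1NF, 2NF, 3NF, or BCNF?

Candidate keys: {Aircraft, PassengerID, PilotID}, {DepTime, PassengerID, PilotID}, {Gate, PassengerID, PilotID}. Prime attributes: {Aircraft, DepTime, Gate, PassengerID, PilotID}.
Gate, PassengerID --> DepTime breaks BCNF: {Gate, PassengerID}⁺ = {Aircraft, DepTime, Gate, PassengerID}, so {Gate, PassengerID} is not a superkey.
DepTime, PilotID --> Dest has non-prime {Dest} on the right and a non-superkey on the left, so 3NF fails.
{DepTime, PilotID} is a proper subset of the key {DepTime, PassengerID, PilotID}, and {DepTime, PilotID}⁺ contains the non-prime attributes {Dest, Origin} — a partial dependency, so 2NF is violated.

1NF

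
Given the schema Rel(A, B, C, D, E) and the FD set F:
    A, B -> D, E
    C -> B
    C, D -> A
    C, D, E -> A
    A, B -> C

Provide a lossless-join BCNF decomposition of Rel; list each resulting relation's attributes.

{A, C, D, E}; {B, C}

Candidate keys of the original relation: {A, B}, {A, C}, {C, D}.
In {A, B, C, D, E}, {C} is not a superkey ({C}⁺ restricted to this set is {B, C}), so split on C -> B into {B, C} and {A, C, D, E}.
{B, C} has no BCNF violation.
{A, C, D, E} has no BCNF violation.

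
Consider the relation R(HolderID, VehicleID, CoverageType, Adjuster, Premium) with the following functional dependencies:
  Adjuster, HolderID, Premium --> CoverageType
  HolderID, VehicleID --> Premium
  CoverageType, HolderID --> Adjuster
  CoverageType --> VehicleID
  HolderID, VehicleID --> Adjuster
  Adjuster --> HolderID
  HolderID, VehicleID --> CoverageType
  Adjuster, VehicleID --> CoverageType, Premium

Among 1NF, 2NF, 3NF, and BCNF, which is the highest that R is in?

Candidate keys: {Adjuster, CoverageType}, {Adjuster, Premium}, {Adjuster, VehicleID}, {CoverageType, HolderID}, {HolderID, VehicleID}. Prime attributes: {Adjuster, CoverageType, HolderID, Premium, VehicleID}.
CoverageType --> VehicleID breaks BCNF: {CoverageType}⁺ = {CoverageType, VehicleID}, so {CoverageType} is not a superkey.
But every attribute on its right side ({VehicleID}) is prime, and the same holds for every other non-superkey FD, so 3NF still holds.

3NF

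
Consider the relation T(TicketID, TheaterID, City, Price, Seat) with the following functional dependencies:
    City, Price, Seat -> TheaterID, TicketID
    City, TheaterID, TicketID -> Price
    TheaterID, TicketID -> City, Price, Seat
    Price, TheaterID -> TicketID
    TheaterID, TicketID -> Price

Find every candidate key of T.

{City, Price, Seat}, {Price, TheaterID}, {TheaterID, TicketID}

{Price, TheaterID}⁺ = {City, Price, Seat, TheaterID, TicketID} — all of the relation — so {Price, TheaterID} is a candidate key.
{TheaterID, TicketID}⁺ = {City, Price, Seat, TheaterID, TicketID} — all of the relation — so {TheaterID, TicketID} is a candidate key.
{City, Price, Seat}⁺ = {City, Price, Seat, TheaterID, TicketID} — all of the relation — so {City, Price, Seat} is a candidate key.
No proper subset of any of these is a key, and no other minimal superkey exists.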